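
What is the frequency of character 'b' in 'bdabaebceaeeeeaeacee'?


Scanning 'bdabaebceaeeeeaeacee' for 'b':
  Position 0: 'b' -> MATCH (count: 1)
  Position 3: 'b' -> MATCH (count: 2)
  Position 6: 'b' -> MATCH (count: 3)
Total occurrences of 'b': 3

3


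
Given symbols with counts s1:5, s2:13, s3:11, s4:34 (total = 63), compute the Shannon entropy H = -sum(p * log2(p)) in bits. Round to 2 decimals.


Computing entropy H = -sum(p_i * log2(p_i)):
  s1: p = 5/63 = 0.0794, -p*log2(p) = 0.2901
  s2: p = 13/63 = 0.2063, -p*log2(p) = 0.4698
  s3: p = 11/63 = 0.1746, -p*log2(p) = 0.4396
  s4: p = 34/63 = 0.5397, -p*log2(p) = 0.4802
H = sum of terms = 1.6797
Rounded to 2 decimals: 1.68

1.68


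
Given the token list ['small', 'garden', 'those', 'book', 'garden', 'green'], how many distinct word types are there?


Listing all tokens and tracking unique types:
  Token 1: 'small' -> NEW (unique so far: 1)
  Token 2: 'garden' -> NEW (unique so far: 2)
  Token 3: 'those' -> NEW (unique so far: 3)
  Token 4: 'book' -> NEW (unique so far: 4)
  Token 5: 'garden' -> duplicate (unique so far: 4)
  Token 6: 'green' -> NEW (unique so far: 5)
Unique types: ('book', 'garden', 'green', 'small', 'those')
Vocabulary size: 5

5


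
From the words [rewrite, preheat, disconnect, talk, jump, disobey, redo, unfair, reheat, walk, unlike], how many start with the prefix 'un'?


Checking each word for prefix 'un':
  'rewrite' -> no (count: 0)
  'preheat' -> no (count: 0)
  'disconnect' -> no (count: 0)
  'talk' -> no (count: 0)
  'jump' -> no (count: 0)
  'disobey' -> no (count: 0)
  'redo' -> no (count: 0)
  'unfair' -> YES, starts with 'un' (count: 1)
  'reheat' -> no (count: 1)
  'walk' -> no (count: 1)
  'unlike' -> YES, starts with 'un' (count: 2)
Total with prefix 'un': 2

2


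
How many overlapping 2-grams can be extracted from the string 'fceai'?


String 'fceai' has length L = 5.
Number of overlapping n-grams = L - n + 1
Substituting: 5 - 2 + 1 = 4

4


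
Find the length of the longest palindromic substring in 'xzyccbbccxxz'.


Scanning 'xzyccbbccxxz' for palindromic substrings.
Substring at positions 3-8: 'ccbbcc'.
Check: reverse('ccbbcc') = 'ccbbcc' -> palindrome confirmed.
Neighbouring characters ('y' / 'x') break symmetry, so it cannot extend further.
No longer palindromic substring exists; longest length = 6

6


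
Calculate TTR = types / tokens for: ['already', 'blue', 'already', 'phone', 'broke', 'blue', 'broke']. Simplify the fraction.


Tokens: 7
Unique types: ('already', 'blue', 'broke', 'phone') = 4
TTR = 4/7
Already in lowest terms.

4/7


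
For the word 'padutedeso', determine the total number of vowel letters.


Scanning each character of 'padutedeso':
  Position 1: 'p' -> consonant (running count: 0)
  Position 2: 'a' -> vowel (running count: 1)
  Position 3: 'd' -> consonant (running count: 1)
  Position 4: 'u' -> vowel (running count: 2)
  Position 5: 't' -> consonant (running count: 2)
  Position 6: 'e' -> vowel (running count: 3)
  Position 7: 'd' -> consonant (running count: 3)
  Position 8: 'e' -> vowel (running count: 4)
  Position 9: 's' -> consonant (running count: 4)
  Position 10: 'o' -> vowel (running count: 5)
Total vowels: 5

5


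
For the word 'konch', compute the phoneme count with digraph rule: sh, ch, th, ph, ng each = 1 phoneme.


Parsing 'konch' greedily, digraphs first:
  'k' -> consonant phoneme (phonemes so far: 1)
  'o' -> vowel phoneme (phonemes so far: 2)
  'n' -> consonant phoneme (phonemes so far: 3)
  'ch' -> digraph (1 consonant phoneme) (phonemes so far: 4)
Total phonemes: 4

4


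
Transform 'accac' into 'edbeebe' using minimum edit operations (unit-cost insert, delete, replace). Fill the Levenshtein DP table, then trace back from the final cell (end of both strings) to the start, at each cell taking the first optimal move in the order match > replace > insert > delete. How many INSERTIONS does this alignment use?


Edit distance = 7. Backtracking from cell (5, 7) with preference match > replace > insert > delete,
then listing the resulting alignment 'accac' -> 'edbeebe' left to right:
  Step 1: insert 'e' [insertion #1]
  Step 2: insert 'd' [insertion #2]
  Step 3: replace a->b
  Step 4: replace c->e
  Step 5: replace c->e
  Step 6: replace a->b
  Step 7: replace c->e
Total insertions: 2

2


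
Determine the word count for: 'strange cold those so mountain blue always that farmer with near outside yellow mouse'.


Counting words by splitting on spaces:
  Word 1: 'strange'
  Word 2: 'cold'
  Word 3: 'those'
  Word 4: 'so'
  Word 5: 'mountain'
  Word 6: 'blue'
  Word 7: 'always'
  Word 8: 'that'
  Word 9: 'farmer'
  Word 10: 'with'
  Word 11: 'near'
  Word 12: 'outside'
  Word 13: 'yellow'
  Word 14: 'mouse'
Total words: 14

14


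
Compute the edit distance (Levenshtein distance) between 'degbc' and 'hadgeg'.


Building DP table for s1='degbc' (len 5) and s2='hadgeg' (len 6):
       h  a  d  g  e  g
    0  1  2  3  4  5  6
  d 1  1  2  2  3  4  5
  e 2  2  2  3  3  3  4
  g 3  3  3  3  3  4  3
  b 4  4  4  4  4  4  4
  c 5  5  5  5  5  5  5
Edit distance = dp[5][6] = 5

5


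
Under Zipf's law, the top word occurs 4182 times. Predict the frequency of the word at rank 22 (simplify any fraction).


Zipf's law: freq(rank) = f1 / rank
f1 = 4182, rank = 22
freq = 4182 / 22
GCD(4182, 22) = 2
Simplified: 2091/11

2091/11


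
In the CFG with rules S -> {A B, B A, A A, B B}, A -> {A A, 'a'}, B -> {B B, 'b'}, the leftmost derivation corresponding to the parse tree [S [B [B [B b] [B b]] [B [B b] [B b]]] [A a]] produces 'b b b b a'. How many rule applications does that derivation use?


Every bracketed nonterminal node [X ...] in the tree is produced by exactly one rule application.
Reading the tree off as a leftmost derivation:
  Step 1: S  =>  B A   (applied S -> B A)
  Step 2: B A  =>  B B A   (applied B -> B B)
  Step 3: B B A  =>  B B B A   (applied B -> B B)
  Step 4: B B B A  =>  b B B A   (applied B -> b)
  Step 5: b B B A  =>  b b B A   (applied B -> b)
  Step 6: b b B A  =>  b b B B A   (applied B -> B B)
  Step 7: b b B B A  =>  b b b B A   (applied B -> b)
  Step 8: b b b B A  =>  b b b b A   (applied B -> b)
  Step 9: b b b b A  =>  b b b b a   (applied A -> a)
Final yield: b b b b a
Total rewrite steps: 9

9


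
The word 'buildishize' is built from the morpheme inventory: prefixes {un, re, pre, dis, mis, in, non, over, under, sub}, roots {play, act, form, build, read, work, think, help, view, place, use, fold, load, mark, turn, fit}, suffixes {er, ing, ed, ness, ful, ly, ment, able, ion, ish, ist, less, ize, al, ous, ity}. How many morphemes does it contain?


Segmenting 'buildishize' against the inventory:
  'build' -> root (morpheme 1)
  'ish' -> suffix (morpheme 2)
  'ize' -> suffix (morpheme 3)
Total morphemes: 3

3


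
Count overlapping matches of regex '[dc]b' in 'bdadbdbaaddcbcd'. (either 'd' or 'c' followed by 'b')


Pattern: [dc]b means either 'd' or 'c' followed by 'b'.
Scanning 'bdadbdbaaddcbcd' position-by-position:
  Pos 0: window 'bd' -> no
  Pos 1: window 'da' -> no
  Pos 2: window 'ad' -> no
  Pos 3: window 'db' -> MATCH
  Pos 4: window 'bd' -> no
  Pos 5: window 'db' -> MATCH
  Pos 6: window 'ba' -> no
  Pos 7: window 'aa' -> no
  Pos 8: window 'ad' -> no
  Pos 9: window 'dd' -> no
  Pos 10: window 'dc' -> no
  Pos 11: window 'cb' -> MATCH
  Pos 12: window 'bc' -> no
  Pos 13: window 'cd' -> no
  Pos 14: window 'd' -> no
Total matches: 3

3


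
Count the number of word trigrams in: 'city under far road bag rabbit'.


Word trigrams from [6] words:
  Trigram 1: (city under far)
  Trigram 2: (under far road)
  Trigram 3: (far road bag)
  Trigram 4: (road bag rabbit)
Total word trigrams: 6 - 2 = 4

4


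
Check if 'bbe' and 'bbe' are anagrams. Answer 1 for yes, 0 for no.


Sort characters of 'bbe': 'bbe'
Sort characters of 'bbe': 'bbe'
Sorted forms match -> they ARE anagrams
Result: 1

1


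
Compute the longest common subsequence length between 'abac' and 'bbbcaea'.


DP table for LCS of 'abac' and 'bbbcaea':
       b  b  b  c  a  e  a
    0  0  0  0  0  0  0  0
  a 0  0  0  0  0  1  1  1
  b 0  1  1  1  1  1  1  1
  a 0  1  1  1  1  2  2  2
  c 0  1  1  1  2  2  2  2
LCS: 'aa'
LCS length = 2

2


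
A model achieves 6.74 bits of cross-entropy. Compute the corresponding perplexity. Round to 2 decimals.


Perplexity formula: PP = 2^H
H = 6.74
PP = 2^6.74
Decompose: 2^6.74 = 2^6 * 2^0.74
2^6 = 64, 2^0.74 ~ 1.6701758
PP ~ 64 * 1.6701758 = 106.8912512
Rounded to 2 decimals: 106.89

106.89


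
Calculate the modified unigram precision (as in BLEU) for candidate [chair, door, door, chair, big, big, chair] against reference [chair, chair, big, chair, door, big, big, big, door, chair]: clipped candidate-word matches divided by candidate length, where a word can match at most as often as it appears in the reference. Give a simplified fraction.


Reference word counts: {'big': 4, 'chair': 4, 'door': 2}
Checking each candidate word (with clipping):
  'chair' -> in reference (ref count 4, used 1/4) -> match (matches: 1)
  'door' -> in reference (ref count 2, used 1/2) -> match (matches: 2)
  'door' -> in reference (ref count 2, used 2/2) -> match (matches: 3)
  'chair' -> in reference (ref count 4, used 2/4) -> match (matches: 4)
  'big' -> in reference (ref count 4, used 1/4) -> match (matches: 5)
  'big' -> in reference (ref count 4, used 2/4) -> match (matches: 6)
  'chair' -> in reference (ref count 4, used 3/4) -> match (matches: 7)
Clipped matches: 7, Candidate length: 7
Precision = 7/7 = 1

1


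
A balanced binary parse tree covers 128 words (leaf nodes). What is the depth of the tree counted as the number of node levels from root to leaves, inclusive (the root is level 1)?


In a balanced binary tree with n leaves the deepest leaf is ceil(log2(n)) edges below the root,
so counting node levels inclusive of root and leaves gives ceil(log2(n)) + 1 levels.
log2(128) = 7.0000
ceil(7.0000) = 7
levels = 7 + 1 = 8

8


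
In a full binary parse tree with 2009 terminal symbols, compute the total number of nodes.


Leaf nodes (terminals): 2009
Internal nodes = n - 1 = 2009 - 1 = 2008
Total = leaves + internal = 2009 + 2008 = 4017

4017


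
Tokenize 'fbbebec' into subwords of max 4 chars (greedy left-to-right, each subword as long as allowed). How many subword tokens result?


'fbbebec' has 7 characters.
Chunking with max size 4:
  Chunk 1: 'fbbe' (positions 0-3)
  Chunk 2: 'bec' (positions 4-6)
Total chunks: ceil(7 / 4) = 2

2


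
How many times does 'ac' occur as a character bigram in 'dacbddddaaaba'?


Scanning 'dacbddddaaaba' for bigram 'ac':
  Position 0: 'da' -> no
  Position 1: 'ac' -> MATCH
  Position 2: 'cb' -> no
  Position 3: 'bd' -> no
  Position 4: 'dd' -> no
  Position 5: 'dd' -> no
  Position 6: 'dd' -> no
  Position 7: 'da' -> no
  Position 8: 'aa' -> no
  Position 9: 'aa' -> no
  Position 10: 'ab' -> no
  Position 11: 'ba' -> no
Total matches: 1

1


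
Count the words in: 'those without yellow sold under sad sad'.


Counting words by splitting on spaces:
  Word 1: 'those'
  Word 2: 'without'
  Word 3: 'yellow'
  Word 4: 'sold'
  Word 5: 'under'
  Word 6: 'sad'
  Word 7: 'sad'
Total words: 7

7


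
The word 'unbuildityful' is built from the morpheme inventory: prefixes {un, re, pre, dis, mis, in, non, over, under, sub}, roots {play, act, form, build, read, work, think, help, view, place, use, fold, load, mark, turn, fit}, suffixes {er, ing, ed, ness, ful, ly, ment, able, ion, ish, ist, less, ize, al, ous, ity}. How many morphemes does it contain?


Segmenting 'unbuildityful' against the inventory:
  'un' -> prefix (morpheme 1)
  'build' -> root (morpheme 2)
  'ity' -> suffix (morpheme 3)
  'ful' -> suffix (morpheme 4)
Total morphemes: 4

4


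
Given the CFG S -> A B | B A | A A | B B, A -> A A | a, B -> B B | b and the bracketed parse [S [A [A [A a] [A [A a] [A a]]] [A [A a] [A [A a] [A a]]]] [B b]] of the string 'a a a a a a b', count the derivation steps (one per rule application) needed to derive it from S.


Every bracketed nonterminal node [X ...] in the tree is produced by exactly one rule application.
Reading the tree off as a leftmost derivation:
  Step 1: S  =>  A B   (applied S -> A B)
  Step 2: A B  =>  A A B   (applied A -> A A)
  Step 3: A A B  =>  A A A B   (applied A -> A A)
  Step 4: A A A B  =>  a A A B   (applied A -> a)
  Step 5: a A A B  =>  a A A A B   (applied A -> A A)
  Step 6: a A A A B  =>  a a A A B   (applied A -> a)
  Step 7: a a A A B  =>  a a a A B   (applied A -> a)
  Step 8: a a a A B  =>  a a a A A B   (applied A -> A A)
  Step 9: a a a A A B  =>  a a a a A B   (applied A -> a)
  Step 10: a a a a A B  =>  a a a a A A B   (applied A -> A A)
  Step 11: a a a a A A B  =>  a a a a a A B   (applied A -> a)
  Step 12: a a a a a A B  =>  a a a a a a B   (applied A -> a)
  Step 13: a a a a a a B  =>  a a a a a a b   (applied B -> b)
Final yield: a a a a a a b
Total rewrite steps: 13

13


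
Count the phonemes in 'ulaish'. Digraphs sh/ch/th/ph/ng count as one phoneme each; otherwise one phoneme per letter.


Parsing 'ulaish' greedily, digraphs first:
  'u' -> vowel phoneme (phonemes so far: 1)
  'l' -> consonant phoneme (phonemes so far: 2)
  'a' -> vowel phoneme (phonemes so far: 3)
  'i' -> vowel phoneme (phonemes so far: 4)
  'sh' -> digraph (1 consonant phoneme) (phonemes so far: 5)
Total phonemes: 5

5


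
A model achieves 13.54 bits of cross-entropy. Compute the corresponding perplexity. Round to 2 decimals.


Perplexity formula: PP = 2^H
H = 13.54
PP = 2^13.54
Decompose: 2^13.54 = 2^13 * 2^0.54
2^13 = 8192, 2^0.54 ~ 1.4539725
PP ~ 8192 * 1.4539725 = 11910.9427200
Rounded to 2 decimals: 11910.94

11910.94


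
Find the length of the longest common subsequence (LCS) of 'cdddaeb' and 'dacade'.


DP table for LCS of 'cdddaeb' and 'dacade':
       d  a  c  a  d  e
    0  0  0  0  0  0  0
  c 0  0  0  1  1  1  1
  d 0  1  1  1  1  2  2
  d 0  1  1  1  1  2  2
  d 0  1  1  1  1  2  2
  a 0  1  2  2  2  2  2
  e 0  1  2  2  2  2  3
  b 0  1  2  2  2  2  3
LCS: 'cde'
LCS length = 3

3


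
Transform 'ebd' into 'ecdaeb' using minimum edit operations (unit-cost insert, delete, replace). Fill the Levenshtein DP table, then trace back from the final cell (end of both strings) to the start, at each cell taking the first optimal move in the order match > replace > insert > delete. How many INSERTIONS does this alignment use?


Edit distance = 4. Backtracking from cell (3, 6) with preference match > replace > insert > delete,
then listing the resulting alignment 'ebd' -> 'ecdaeb' left to right:
  Step 1: keep 'e'
  Step 2: replace b->c
  Step 3: keep 'd'
  Step 4: insert 'a' [insertion #1]
  Step 5: insert 'e' [insertion #2]
  Step 6: insert 'b' [insertion #3]
Total insertions: 3

3


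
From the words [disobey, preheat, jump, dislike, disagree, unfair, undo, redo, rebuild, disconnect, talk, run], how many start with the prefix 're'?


Checking each word for prefix 're':
  'disobey' -> no (count: 0)
  'preheat' -> no (count: 0)
  'jump' -> no (count: 0)
  'dislike' -> no (count: 0)
  'disagree' -> no (count: 0)
  'unfair' -> no (count: 0)
  'undo' -> no (count: 0)
  'redo' -> YES, starts with 're' (count: 1)
  'rebuild' -> YES, starts with 're' (count: 2)
  'disconnect' -> no (count: 2)
  'talk' -> no (count: 2)
  'run' -> no (count: 2)
Total with prefix 're': 2

2


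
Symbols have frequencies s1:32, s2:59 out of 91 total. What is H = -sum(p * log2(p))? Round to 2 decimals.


Computing entropy H = -sum(p_i * log2(p_i)):
  s1: p = 32/91 = 0.3516, -p*log2(p) = 0.5302
  s2: p = 59/91 = 0.6484, -p*log2(p) = 0.4053
H = sum of terms = 0.9355
Rounded to 2 decimals: 0.94

0.94


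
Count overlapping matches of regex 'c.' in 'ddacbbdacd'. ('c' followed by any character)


Pattern: c. means 'c' followed by any character.
Scanning 'ddacbbdacd' position-by-position:
  Pos 0: window 'dd' -> no
  Pos 1: window 'da' -> no
  Pos 2: window 'ac' -> no
  Pos 3: window 'cb' -> MATCH
  Pos 4: window 'bb' -> no
  Pos 5: window 'bd' -> no
  Pos 6: window 'da' -> no
  Pos 7: window 'ac' -> no
  Pos 8: window 'cd' -> MATCH
  Pos 9: window 'd' -> no
Total matches: 2

2


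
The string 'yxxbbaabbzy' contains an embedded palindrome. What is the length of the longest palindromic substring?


Scanning 'yxxbbaabbzy' for palindromic substrings.
Substring at positions 3-8: 'bbaabb'.
Check: reverse('bbaabb') = 'bbaabb' -> palindrome confirmed.
Neighbouring characters ('x' / 'z') break symmetry, so it cannot extend further.
No longer palindromic substring exists; longest length = 6

6


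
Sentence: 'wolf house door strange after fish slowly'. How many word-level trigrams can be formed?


Word trigrams from [7] words:
  Trigram 1: (wolf house door)
  Trigram 2: (house door strange)
  Trigram 3: (door strange after)
  Trigram 4: (strange after fish)
  Trigram 5: (after fish slowly)
Total word trigrams: 7 - 2 = 5

5


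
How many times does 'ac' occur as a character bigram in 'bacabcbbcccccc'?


Scanning 'bacabcbbcccccc' for bigram 'ac':
  Position 0: 'ba' -> no
  Position 1: 'ac' -> MATCH
  Position 2: 'ca' -> no
  Position 3: 'ab' -> no
  Position 4: 'bc' -> no
  Position 5: 'cb' -> no
  Position 6: 'bb' -> no
  Position 7: 'bc' -> no
  Position 8: 'cc' -> no
  Position 9: 'cc' -> no
  Position 10: 'cc' -> no
  Position 11: 'cc' -> no
  Position 12: 'cc' -> no
Total matches: 1

1


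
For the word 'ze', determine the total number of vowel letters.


Scanning each character of 'ze':
  Position 1: 'z' -> consonant (running count: 0)
  Position 2: 'e' -> vowel (running count: 1)
Total vowels: 1

1


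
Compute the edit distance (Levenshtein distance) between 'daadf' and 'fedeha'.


Building DP table for s1='daadf' (len 5) and s2='fedeha' (len 6):
       f  e  d  e  h  a
    0  1  2  3  4  5  6
  d 1  1  2  2  3  4  5
  a 2  2  2  3  3  4  4
  a 3  3  3  3  4  4  4
  d 4  4  4  3  4  5  5
  f 5  4  5  4  4  5  6
Edit distance = dp[5][6] = 6

6


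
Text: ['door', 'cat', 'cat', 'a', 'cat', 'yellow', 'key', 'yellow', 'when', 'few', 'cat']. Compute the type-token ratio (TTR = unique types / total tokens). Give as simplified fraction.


Tokens: 11
Unique types: ('a', 'cat', 'door', 'few', 'key', 'when', 'yellow') = 7
TTR = 7/11
Already in lowest terms.

7/11


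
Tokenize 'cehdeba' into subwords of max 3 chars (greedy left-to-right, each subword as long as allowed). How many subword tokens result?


'cehdeba' has 7 characters.
Chunking with max size 3:
  Chunk 1: 'ceh' (positions 0-2)
  Chunk 2: 'deb' (positions 3-5)
  Chunk 3: 'a' (positions 6-6)
Total chunks: ceil(7 / 3) = 3

3


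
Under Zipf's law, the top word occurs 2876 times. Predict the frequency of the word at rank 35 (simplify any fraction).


Zipf's law: freq(rank) = f1 / rank
f1 = 2876, rank = 35
freq = 2876 / 35
GCD(2876, 35) = 1
Simplified: 2876/35

2876/35


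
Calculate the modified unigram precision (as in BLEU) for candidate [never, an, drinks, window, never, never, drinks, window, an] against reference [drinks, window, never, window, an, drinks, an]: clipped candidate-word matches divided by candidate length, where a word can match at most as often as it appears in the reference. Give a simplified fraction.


Reference word counts: {'an': 2, 'drinks': 2, 'never': 1, 'window': 2}
Checking each candidate word (with clipping):
  'never' -> in reference (ref count 1, used 1/1) -> match (matches: 1)
  'an' -> in reference (ref count 2, used 1/2) -> match (matches: 2)
  'drinks' -> in reference (ref count 2, used 1/2) -> match (matches: 3)
  'window' -> in reference (ref count 2, used 1/2) -> match (matches: 4)
  'never' -> ref count 1 already used up (1/1) -> clipped, no match (matches: 4)
  'never' -> ref count 1 already used up (1/1) -> clipped, no match (matches: 4)
  'drinks' -> in reference (ref count 2, used 2/2) -> match (matches: 5)
  'window' -> in reference (ref count 2, used 2/2) -> match (matches: 6)
  'an' -> in reference (ref count 2, used 2/2) -> match (matches: 7)
Clipped matches: 7, Candidate length: 9
Precision = 7/9

7/9


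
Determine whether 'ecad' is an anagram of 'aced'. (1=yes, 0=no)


Sort characters of 'ecad': 'acde'
Sort characters of 'aced': 'acde'
Sorted forms match -> they ARE anagrams
Result: 1

1


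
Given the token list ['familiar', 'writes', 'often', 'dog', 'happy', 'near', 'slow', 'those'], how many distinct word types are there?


Listing all tokens and tracking unique types:
  Token 1: 'familiar' -> NEW (unique so far: 1)
  Token 2: 'writes' -> NEW (unique so far: 2)
  Token 3: 'often' -> NEW (unique so far: 3)
  Token 4: 'dog' -> NEW (unique so far: 4)
  Token 5: 'happy' -> NEW (unique so far: 5)
  Token 6: 'near' -> NEW (unique so far: 6)
  Token 7: 'slow' -> NEW (unique so far: 7)
  Token 8: 'those' -> NEW (unique so far: 8)
Unique types: ('dog', 'familiar', 'happy', 'near', 'often', 'slow', 'those', 'writes')
Vocabulary size: 8

8


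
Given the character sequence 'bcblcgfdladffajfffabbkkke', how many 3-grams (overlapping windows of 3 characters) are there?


String 'bcblcgfdladffajfffabbkkke' has length L = 25.
Number of overlapping n-grams = L - n + 1
Substituting: 25 - 3 + 1 = 23

23


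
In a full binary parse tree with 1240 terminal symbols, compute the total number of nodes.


Leaf nodes (terminals): 1240
Internal nodes = n - 1 = 1240 - 1 = 1239
Total = leaves + internal = 1240 + 1239 = 2479

2479


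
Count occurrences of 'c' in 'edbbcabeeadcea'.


Scanning 'edbbcabeeadcea' for 'c':
  Position 4: 'c' -> MATCH (count: 1)
  Position 11: 'c' -> MATCH (count: 2)
Total occurrences of 'c': 2

2


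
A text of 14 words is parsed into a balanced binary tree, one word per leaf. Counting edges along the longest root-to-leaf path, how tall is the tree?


In a balanced binary tree with n leaves the deepest leaf is ceil(log2(n)) edges below the root.
log2(14) = 3.8074
ceil(3.8074) = 4
height (edges) = 4

4


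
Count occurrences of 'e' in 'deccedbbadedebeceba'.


Scanning 'deccedbbadedebeceba' for 'e':
  Position 1: 'e' -> MATCH (count: 1)
  Position 4: 'e' -> MATCH (count: 2)
  Position 10: 'e' -> MATCH (count: 3)
  Position 12: 'e' -> MATCH (count: 4)
  Position 14: 'e' -> MATCH (count: 5)
  Position 16: 'e' -> MATCH (count: 6)
Total occurrences of 'e': 6

6


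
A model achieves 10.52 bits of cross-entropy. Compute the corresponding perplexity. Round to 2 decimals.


Perplexity formula: PP = 2^H
H = 10.52
PP = 2^10.52
Decompose: 2^10.52 = 2^10 * 2^0.52
2^10 = 1024, 2^0.52 ~ 1.4339552
PP ~ 1024 * 1.4339552 = 1468.3701248
Rounded to 2 decimals: 1468.37

1468.37


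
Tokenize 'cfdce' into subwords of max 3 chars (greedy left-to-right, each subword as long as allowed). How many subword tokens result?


'cfdce' has 5 characters.
Chunking with max size 3:
  Chunk 1: 'cfd' (positions 0-2)
  Chunk 2: 'ce' (positions 3-4)
Total chunks: ceil(5 / 3) = 2

2


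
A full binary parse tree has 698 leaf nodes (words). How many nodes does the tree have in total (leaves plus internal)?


Leaf nodes (terminals): 698
Internal nodes = n - 1 = 698 - 1 = 697
Total = leaves + internal = 698 + 697 = 1395

1395


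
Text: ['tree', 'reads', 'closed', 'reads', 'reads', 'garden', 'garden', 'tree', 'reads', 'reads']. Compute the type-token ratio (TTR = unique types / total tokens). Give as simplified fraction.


Tokens: 10
Unique types: ('closed', 'garden', 'reads', 'tree') = 4
TTR = 4/10
Simplify: divide both by 2 -> 2/5
TTR = 2/5

2/5


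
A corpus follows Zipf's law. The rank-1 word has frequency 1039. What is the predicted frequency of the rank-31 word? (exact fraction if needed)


Zipf's law: freq(rank) = f1 / rank
f1 = 1039, rank = 31
freq = 1039 / 31
GCD(1039, 31) = 1
Simplified: 1039/31

1039/31


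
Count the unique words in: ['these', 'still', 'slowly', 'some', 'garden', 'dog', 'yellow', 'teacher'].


Listing all tokens and tracking unique types:
  Token 1: 'these' -> NEW (unique so far: 1)
  Token 2: 'still' -> NEW (unique so far: 2)
  Token 3: 'slowly' -> NEW (unique so far: 3)
  Token 4: 'some' -> NEW (unique so far: 4)
  Token 5: 'garden' -> NEW (unique so far: 5)
  Token 6: 'dog' -> NEW (unique so far: 6)
  Token 7: 'yellow' -> NEW (unique so far: 7)
  Token 8: 'teacher' -> NEW (unique so far: 8)
Unique types: ('dog', 'garden', 'slowly', 'some', 'still', 'teacher', 'these', 'yellow')
Vocabulary size: 8

8


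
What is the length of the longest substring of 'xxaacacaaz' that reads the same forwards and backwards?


Scanning 'xxaacacaaz' for palindromic substrings.
Substring at positions 2-8: 'aacacaa'.
Check: reverse('aacacaa') = 'aacacaa' -> palindrome confirmed.
Neighbouring characters ('x' / 'z') break symmetry, so it cannot extend further.
No longer palindromic substring exists; longest length = 7

7


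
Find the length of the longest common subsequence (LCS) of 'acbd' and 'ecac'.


DP table for LCS of 'acbd' and 'ecac':
       e  c  a  c
    0  0  0  0  0
  a 0  0  0  1  1
  c 0  0  1  1  2
  b 0  0  1  1  2
  d 0  0  1  1  2
LCS: 'ac'
LCS length = 2

2


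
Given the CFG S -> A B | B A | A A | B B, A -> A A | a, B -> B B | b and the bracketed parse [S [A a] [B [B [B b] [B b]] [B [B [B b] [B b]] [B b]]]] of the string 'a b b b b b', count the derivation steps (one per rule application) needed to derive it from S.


Every bracketed nonterminal node [X ...] in the tree is produced by exactly one rule application.
Reading the tree off as a leftmost derivation:
  Step 1: S  =>  A B   (applied S -> A B)
  Step 2: A B  =>  a B   (applied A -> a)
  Step 3: a B  =>  a B B   (applied B -> B B)
  Step 4: a B B  =>  a B B B   (applied B -> B B)
  Step 5: a B B B  =>  a b B B   (applied B -> b)
  Step 6: a b B B  =>  a b b B   (applied B -> b)
  Step 7: a b b B  =>  a b b B B   (applied B -> B B)
  Step 8: a b b B B  =>  a b b B B B   (applied B -> B B)
  Step 9: a b b B B B  =>  a b b b B B   (applied B -> b)
  Step 10: a b b b B B  =>  a b b b b B   (applied B -> b)
  Step 11: a b b b b B  =>  a b b b b b   (applied B -> b)
Final yield: a b b b b b
Total rewrite steps: 11

11


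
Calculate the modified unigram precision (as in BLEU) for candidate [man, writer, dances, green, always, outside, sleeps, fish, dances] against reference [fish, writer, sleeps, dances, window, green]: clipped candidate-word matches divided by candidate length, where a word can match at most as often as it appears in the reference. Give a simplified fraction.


Reference word counts: {'dances': 1, 'fish': 1, 'green': 1, 'sleeps': 1, 'window': 1, 'writer': 1}
Checking each candidate word (with clipping):
  'man' -> not in reference -> no match (matches: 0)
  'writer' -> in reference (ref count 1, used 1/1) -> match (matches: 1)
  'dances' -> in reference (ref count 1, used 1/1) -> match (matches: 2)
  'green' -> in reference (ref count 1, used 1/1) -> match (matches: 3)
  'always' -> not in reference -> no match (matches: 3)
  'outside' -> not in reference -> no match (matches: 3)
  'sleeps' -> in reference (ref count 1, used 1/1) -> match (matches: 4)
  'fish' -> in reference (ref count 1, used 1/1) -> match (matches: 5)
  'dances' -> ref count 1 already used up (1/1) -> clipped, no match (matches: 5)
Clipped matches: 5, Candidate length: 9
Precision = 5/9

5/9


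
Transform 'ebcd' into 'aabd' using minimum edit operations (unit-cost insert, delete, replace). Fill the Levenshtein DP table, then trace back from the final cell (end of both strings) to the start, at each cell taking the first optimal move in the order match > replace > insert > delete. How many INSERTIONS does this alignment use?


Edit distance = 3. Backtracking from cell (4, 4) with preference match > replace > insert > delete,
then listing the resulting alignment 'ebcd' -> 'aabd' left to right:
  Step 1: replace e->a
  Step 2: replace b->a
  Step 3: replace c->b
  Step 4: keep 'd'
Total insertions: 0

0


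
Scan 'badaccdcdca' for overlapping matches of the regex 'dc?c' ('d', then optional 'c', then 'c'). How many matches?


Pattern: dc?c means 'd', then optional 'c', then 'c'.
Scanning 'badaccdcdca' position-by-position:
  Pos 0: window 'bad' -> no
  Pos 1: window 'ada' -> no
  Pos 2: window 'dac' -> no
  Pos 3: window 'acc' -> no
  Pos 4: window 'ccd' -> no
  Pos 5: window 'cdc' -> no
  Pos 6: window 'dcd' -> MATCH
  Pos 7: window 'cdc' -> no
  Pos 8: window 'dca' -> MATCH
  Pos 9: window 'ca' -> no
  Pos 10: window 'a' -> no
Total matches: 2

2


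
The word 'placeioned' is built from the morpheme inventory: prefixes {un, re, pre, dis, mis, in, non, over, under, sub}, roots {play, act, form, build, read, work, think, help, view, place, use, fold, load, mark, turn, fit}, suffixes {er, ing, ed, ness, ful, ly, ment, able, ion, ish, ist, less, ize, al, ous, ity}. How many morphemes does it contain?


Segmenting 'placeioned' against the inventory:
  'place' -> root (morpheme 1)
  'ion' -> suffix (morpheme 2)
  'ed' -> suffix (morpheme 3)
Total morphemes: 3

3


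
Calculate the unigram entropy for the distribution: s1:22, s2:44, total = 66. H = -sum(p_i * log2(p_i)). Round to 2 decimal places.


Computing entropy H = -sum(p_i * log2(p_i)):
  s1: p = 22/66 = 0.3333, -p*log2(p) = 0.5283
  s2: p = 44/66 = 0.6667, -p*log2(p) = 0.3900
H = sum of terms = 0.9183
Rounded to 2 decimals: 0.92

0.92


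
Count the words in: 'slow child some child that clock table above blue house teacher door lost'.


Counting words by splitting on spaces:
  Word 1: 'slow'
  Word 2: 'child'
  Word 3: 'some'
  Word 4: 'child'
  Word 5: 'that'
  Word 6: 'clock'
  Word 7: 'table'
  Word 8: 'above'
  Word 9: 'blue'
  Word 10: 'house'
  Word 11: 'teacher'
  Word 12: 'door'
  Word 13: 'lost'
Total words: 13

13


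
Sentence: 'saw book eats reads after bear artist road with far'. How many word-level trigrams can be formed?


Word trigrams from [10] words:
  Trigram 1: (saw book eats)
  Trigram 2: (book eats reads)
  Trigram 3: (eats reads after)
  Trigram 4: (reads after bear)
  Trigram 5: (after bear artist)
  Trigram 6: (bear artist road)
  Trigram 7: (artist road with)
  Trigram 8: (road with far)
Total word trigrams: 10 - 2 = 8

8


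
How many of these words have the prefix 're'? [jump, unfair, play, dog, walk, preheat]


Checking each word for prefix 're':
  'jump' -> no (count: 0)
  'unfair' -> no (count: 0)
  'play' -> no (count: 0)
  'dog' -> no (count: 0)
  'walk' -> no (count: 0)
  'preheat' -> no (count: 0)
Total with prefix 're': 0

0


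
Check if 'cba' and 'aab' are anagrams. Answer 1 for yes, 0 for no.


Sort characters of 'cba': 'abc'
Sort characters of 'aab': 'aab'
Sorted forms differ -> they are NOT anagrams
Result: 0

0


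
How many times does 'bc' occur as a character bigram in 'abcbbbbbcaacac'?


Scanning 'abcbbbbbcaacac' for bigram 'bc':
  Position 0: 'ab' -> no
  Position 1: 'bc' -> MATCH
  Position 2: 'cb' -> no
  Position 3: 'bb' -> no
  Position 4: 'bb' -> no
  Position 5: 'bb' -> no
  Position 6: 'bb' -> no
  Position 7: 'bc' -> MATCH
  Position 8: 'ca' -> no
  Position 9: 'aa' -> no
  Position 10: 'ac' -> no
  Position 11: 'ca' -> no
  Position 12: 'ac' -> no
Total matches: 2

2


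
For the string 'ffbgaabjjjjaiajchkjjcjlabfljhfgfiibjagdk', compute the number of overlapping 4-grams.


String 'ffbgaabjjjjaiajchkjjcjlabfljhfgfiibjagdk' has length L = 40.
Number of overlapping n-grams = L - n + 1
Substituting: 40 - 4 + 1 = 37

37


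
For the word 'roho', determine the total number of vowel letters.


Scanning each character of 'roho':
  Position 1: 'r' -> consonant (running count: 0)
  Position 2: 'o' -> vowel (running count: 1)
  Position 3: 'h' -> consonant (running count: 1)
  Position 4: 'o' -> vowel (running count: 2)
Total vowels: 2

2


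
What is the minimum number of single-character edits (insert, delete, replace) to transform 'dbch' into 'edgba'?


Building DP table for s1='dbch' (len 4) and s2='edgba' (len 5):
       e  d  g  b  a
    0  1  2  3  4  5
  d 1  1  1  2  3  4
  b 2  2  2  2  2  3
  c 3  3  3  3  3  3
  h 4  4  4  4  4  4
Edit distance = dp[4][5] = 4

4


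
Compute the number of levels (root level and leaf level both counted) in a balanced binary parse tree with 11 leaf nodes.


In a balanced binary tree with n leaves the deepest leaf is ceil(log2(n)) edges below the root,
so counting node levels inclusive of root and leaves gives ceil(log2(n)) + 1 levels.
log2(11) = 3.4594
ceil(3.4594) = 4
levels = 4 + 1 = 5

5


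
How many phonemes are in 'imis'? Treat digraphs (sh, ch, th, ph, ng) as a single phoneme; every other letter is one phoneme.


Parsing 'imis' greedily, digraphs first:
  'i' -> vowel phoneme (phonemes so far: 1)
  'm' -> consonant phoneme (phonemes so far: 2)
  'i' -> vowel phoneme (phonemes so far: 3)
  's' -> consonant phoneme (phonemes so far: 4)
Total phonemes: 4

4


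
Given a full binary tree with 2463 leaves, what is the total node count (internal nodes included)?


Leaf nodes (terminals): 2463
Internal nodes = n - 1 = 2463 - 1 = 2462
Total = leaves + internal = 2463 + 2462 = 4925

4925


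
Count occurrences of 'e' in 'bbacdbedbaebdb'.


Scanning 'bbacdbedbaebdb' for 'e':
  Position 6: 'e' -> MATCH (count: 1)
  Position 10: 'e' -> MATCH (count: 2)
Total occurrences of 'e': 2

2


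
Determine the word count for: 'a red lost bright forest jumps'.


Counting words by splitting on spaces:
  Word 1: 'a'
  Word 2: 'red'
  Word 3: 'lost'
  Word 4: 'bright'
  Word 5: 'forest'
  Word 6: 'jumps'
Total words: 6

6


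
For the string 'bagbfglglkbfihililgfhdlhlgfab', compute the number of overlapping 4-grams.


String 'bagbfglglkbfihililgfhdlhlgfab' has length L = 29.
Number of overlapping n-grams = L - n + 1
Substituting: 29 - 4 + 1 = 26

26


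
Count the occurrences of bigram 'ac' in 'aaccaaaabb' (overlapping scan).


Scanning 'aaccaaaabb' for bigram 'ac':
  Position 0: 'aa' -> no
  Position 1: 'ac' -> MATCH
  Position 2: 'cc' -> no
  Position 3: 'ca' -> no
  Position 4: 'aa' -> no
  Position 5: 'aa' -> no
  Position 6: 'aa' -> no
  Position 7: 'ab' -> no
  Position 8: 'bb' -> no
Total matches: 1

1


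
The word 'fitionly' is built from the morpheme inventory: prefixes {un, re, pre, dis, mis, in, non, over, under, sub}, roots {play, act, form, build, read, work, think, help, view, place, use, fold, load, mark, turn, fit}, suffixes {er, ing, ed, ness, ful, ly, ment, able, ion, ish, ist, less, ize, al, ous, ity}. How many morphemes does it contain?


Segmenting 'fitionly' against the inventory:
  'fit' -> root (morpheme 1)
  'ion' -> suffix (morpheme 2)
  'ly' -> suffix (morpheme 3)
Total morphemes: 3

3


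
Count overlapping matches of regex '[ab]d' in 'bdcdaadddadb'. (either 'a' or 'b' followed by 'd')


Pattern: [ab]d means either 'a' or 'b' followed by 'd'.
Scanning 'bdcdaadddadb' position-by-position:
  Pos 0: window 'bd' -> MATCH
  Pos 1: window 'dc' -> no
  Pos 2: window 'cd' -> no
  Pos 3: window 'da' -> no
  Pos 4: window 'aa' -> no
  Pos 5: window 'ad' -> MATCH
  Pos 6: window 'dd' -> no
  Pos 7: window 'dd' -> no
  Pos 8: window 'da' -> no
  Pos 9: window 'ad' -> MATCH
  Pos 10: window 'db' -> no
  Pos 11: window 'b' -> no
Total matches: 3

3


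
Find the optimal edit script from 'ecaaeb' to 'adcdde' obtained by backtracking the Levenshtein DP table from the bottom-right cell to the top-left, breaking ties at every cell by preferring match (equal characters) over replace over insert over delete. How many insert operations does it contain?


Edit distance = 5. Backtracking from cell (6, 6) with preference match > replace > insert > delete,
then listing the resulting alignment 'ecaaeb' -> 'adcdde' left to right:
  Step 1: insert 'a' [insertion #1]
  Step 2: replace e->d
  Step 3: keep 'c'
  Step 4: replace a->d
  Step 5: replace a->d
  Step 6: keep 'e'
  Step 7: delete 'b'
Total insertions: 1

1


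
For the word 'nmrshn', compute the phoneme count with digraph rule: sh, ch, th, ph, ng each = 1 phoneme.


Parsing 'nmrshn' greedily, digraphs first:
  'n' -> consonant phoneme (phonemes so far: 1)
  'm' -> consonant phoneme (phonemes so far: 2)
  'r' -> consonant phoneme (phonemes so far: 3)
  'sh' -> digraph (1 consonant phoneme) (phonemes so far: 4)
  'n' -> consonant phoneme (phonemes so far: 5)
Total phonemes: 5

5


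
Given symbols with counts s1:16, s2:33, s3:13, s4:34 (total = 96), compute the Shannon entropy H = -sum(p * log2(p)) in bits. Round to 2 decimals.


Computing entropy H = -sum(p_i * log2(p_i)):
  s1: p = 16/96 = 0.1667, -p*log2(p) = 0.4308
  s2: p = 33/96 = 0.3438, -p*log2(p) = 0.5296
  s3: p = 13/96 = 0.1354, -p*log2(p) = 0.3906
  s4: p = 34/96 = 0.3542, -p*log2(p) = 0.5304
H = sum of terms = 1.8814
Rounded to 2 decimals: 1.88

1.88


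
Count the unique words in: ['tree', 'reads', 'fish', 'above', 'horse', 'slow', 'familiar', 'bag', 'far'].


Listing all tokens and tracking unique types:
  Token 1: 'tree' -> NEW (unique so far: 1)
  Token 2: 'reads' -> NEW (unique so far: 2)
  Token 3: 'fish' -> NEW (unique so far: 3)
  Token 4: 'above' -> NEW (unique so far: 4)
  Token 5: 'horse' -> NEW (unique so far: 5)
  Token 6: 'slow' -> NEW (unique so far: 6)
  Token 7: 'familiar' -> NEW (unique so far: 7)
  Token 8: 'bag' -> NEW (unique so far: 8)
  Token 9: 'far' -> NEW (unique so far: 9)
Unique types: ('above', 'bag', 'familiar', 'far', 'fish', 'horse', 'reads', 'slow', 'tree')
Vocabulary size: 9

9


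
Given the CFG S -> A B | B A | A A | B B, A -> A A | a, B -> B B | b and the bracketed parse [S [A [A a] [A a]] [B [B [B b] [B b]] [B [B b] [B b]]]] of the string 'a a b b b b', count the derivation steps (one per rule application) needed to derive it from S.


Every bracketed nonterminal node [X ...] in the tree is produced by exactly one rule application.
Reading the tree off as a leftmost derivation:
  Step 1: S  =>  A B   (applied S -> A B)
  Step 2: A B  =>  A A B   (applied A -> A A)
  Step 3: A A B  =>  a A B   (applied A -> a)
  Step 4: a A B  =>  a a B   (applied A -> a)
  Step 5: a a B  =>  a a B B   (applied B -> B B)
  Step 6: a a B B  =>  a a B B B   (applied B -> B B)
  Step 7: a a B B B  =>  a a b B B   (applied B -> b)
  Step 8: a a b B B  =>  a a b b B   (applied B -> b)
  Step 9: a a b b B  =>  a a b b B B   (applied B -> B B)
  Step 10: a a b b B B  =>  a a b b b B   (applied B -> b)
  Step 11: a a b b b B  =>  a a b b b b   (applied B -> b)
Final yield: a a b b b b
Total rewrite steps: 11

11


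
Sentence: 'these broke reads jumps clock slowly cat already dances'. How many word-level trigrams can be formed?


Word trigrams from [9] words:
  Trigram 1: (these broke reads)
  Trigram 2: (broke reads jumps)
  Trigram 3: (reads jumps clock)
  Trigram 4: (jumps clock slowly)
  Trigram 5: (clock slowly cat)
  Trigram 6: (slowly cat already)
  Trigram 7: (cat already dances)
Total word trigrams: 9 - 2 = 7

7


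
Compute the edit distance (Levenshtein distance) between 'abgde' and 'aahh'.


Building DP table for s1='abgde' (len 5) and s2='aahh' (len 4):
       a  a  h  h
    0  1  2  3  4
  a 1  0  1  2  3
  b 2  1  1  2  3
  g 3  2  2  2  3
  d 4  3  3  3  3
  e 5  4  4  4  4
Edit distance = dp[5][4] = 4

4


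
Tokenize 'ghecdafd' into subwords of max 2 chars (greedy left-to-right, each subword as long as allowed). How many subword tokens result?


'ghecdafd' has 8 characters.
Chunking with max size 2:
  Chunk 1: 'gh' (positions 0-1)
  Chunk 2: 'ec' (positions 2-3)
  Chunk 3: 'da' (positions 4-5)
  Chunk 4: 'fd' (positions 6-7)
Total chunks: ceil(8 / 2) = 4

4


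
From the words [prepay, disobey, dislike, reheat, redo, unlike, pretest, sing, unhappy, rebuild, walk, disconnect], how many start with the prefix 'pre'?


Checking each word for prefix 'pre':
  'prepay' -> YES, starts with 'pre' (count: 1)
  'disobey' -> no (count: 1)
  'dislike' -> no (count: 1)
  'reheat' -> no (count: 1)
  'redo' -> no (count: 1)
  'unlike' -> no (count: 1)
  'pretest' -> YES, starts with 'pre' (count: 2)
  'sing' -> no (count: 2)
  'unhappy' -> no (count: 2)
  'rebuild' -> no (count: 2)
  'walk' -> no (count: 2)
  'disconnect' -> no (count: 2)
Total with prefix 'pre': 2

2
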